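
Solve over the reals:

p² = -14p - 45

Bring every term to one side: p² + 14p + 45 = 0.
Factor: (p + 9)(p + 5) = 0.
So p = -9 or p = -5.

p = -9 or p = -5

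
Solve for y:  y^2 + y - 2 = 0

Factor: (y + 2)(y - 1) = 0.
So y = -2 or y = 1.

y = -2 or y = 1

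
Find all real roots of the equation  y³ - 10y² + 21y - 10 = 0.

y = 0.6834 or y = 2 or y = 7.3166

Possible rational roots are divisors of -10. Testing y = 2 gives 0, so (y - 2) is a factor.
Divide: y³ - 10y² + 21y - 10 = (y - 2)(y² - 8y + 5).
Apply the quadratic formula to y² - 8y + 5 = 0: y = (8 ± √44)/2, i.e. y ≈ 7.3166 or y ≈ 0.6834.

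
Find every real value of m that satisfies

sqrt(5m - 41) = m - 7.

m = 9 or m = 10

Square both sides: 5m - 41 = (m - 7)^2.
Expand and rearrange: m^2 - 19m + 90 = 0.
Solving gives m = 10 or m = 9.
Check each candidate in the original equation:
  m = 10: sqrt(9) = 3, while m - 7 = 3 — valid.
  m = 9: sqrt(4) = 2, while m - 7 = 2 — valid.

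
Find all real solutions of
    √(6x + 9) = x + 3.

x = 0

Square both sides: 6x + 9 = (x + 3)².
Expand and rearrange: x² = 0.
This gives the repeated root x = 0.
Check in the original equation:
  x = 0: √(9) = 3, while x + 3 = 3 — valid.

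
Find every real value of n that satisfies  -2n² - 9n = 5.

Rearrange to standard form: -2n² - 9n - 5 = 0.
Discriminant: (-9)² − 4·(-2)·(-5) = 41.
Quadratic formula: n = (9 ± √41) / (-4).
So n = -9/4 - √(41)/4 ≈ -3.8508 or n = -9/4 + √(41)/4 ≈ -0.6492.

n = -3.8508 or n = -0.6492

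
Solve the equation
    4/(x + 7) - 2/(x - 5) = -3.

x = -8.2696 or x = 5.6029

Multiply both sides by (x + 7)(x - 5):
4(x - 5) - 2(x + 7) = -3(x + 7)(x - 5).
Expand and collect terms: -3x^2 - 8x + 139 = 0.
By the quadratic formula, x = (8 +/- sqrt(1732)) / -6, so x ~= -8.2696 or x ~= 5.6029.
Neither value makes a denominator zero (x != -7, x != 5), so both are valid.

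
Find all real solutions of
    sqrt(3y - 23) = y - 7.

y = 8 or y = 9

Square both sides: 3y - 23 = (y - 7)^2.
Expand and rearrange: y^2 - 17y + 72 = 0.
Solving gives y = 9 or y = 8.
Check each candidate in the original equation:
  y = 9: sqrt(4) = 2, while y - 7 = 2 — valid.
  y = 8: sqrt(1) = 1, while y - 7 = 1 — valid.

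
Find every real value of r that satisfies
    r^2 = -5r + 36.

r = -9 or r = 4

Bring every term to one side: r^2 + 5r - 36 = 0.
Factor: (r - 4)(r + 9) = 0.
So r = 4 or r = -9.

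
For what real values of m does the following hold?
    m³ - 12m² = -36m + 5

Rearrange: m³ - 12m² + 36m - 5 = 0.
Possible rational roots are divisors of -5. Testing m = 5 gives 0, so (m - 5) is a factor.
Divide: m³ - 12m² + 36m - 5 = (m - 5)(m² - 7m + 1).
Apply the quadratic formula to m² - 7m + 1 = 0: m = (7 ± √45)/2, i.e. m ≈ 6.8541 or m ≈ 0.1459.

m = 0.1459 or m = 5 or m = 6.8541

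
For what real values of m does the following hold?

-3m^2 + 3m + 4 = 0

m = -0.7583 or m = 1.7583

Discriminant: (3)^2 - 4*(-3)*4 = 57.
Quadratic formula: m = (-3 +/- sqrt(57)) / (-6).
So m = 1/2 - sqrt(57)/6 ~= -0.7583 or m = 1/2 + sqrt(57)/6 ~= 1.7583.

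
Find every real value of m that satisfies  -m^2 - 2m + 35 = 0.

m = -7 or m = 5

Factor: -1(m + 7)(m - 5) = 0.
So m = -7 or m = 5.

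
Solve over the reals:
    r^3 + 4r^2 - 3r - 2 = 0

Possible rational roots are divisors of -2. Testing r = 1 gives 0, so (r - 1) is a factor.
Divide: r^3 + 4r^2 - 3r - 2 = (r - 1)(r^2 + 5r + 2).
Apply the quadratic formula to r^2 + 5r + 2 = 0: r = (-5 +/- sqrt(17))/2, i.e. r ~= -0.4384 or r ~= -4.5616.

r = -4.5616 or r = -0.4384 or r = 1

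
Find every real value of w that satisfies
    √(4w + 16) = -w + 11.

Square both sides: 4w + 16 = (-w + 11)².
Expand and rearrange: w² - 26w + 105 = 0.
Solving gives w = 21 or w = 5.
Check each candidate in the original equation:
  w = 21: √(100) = 10, while -w + 11 = -10 — extraneous.
  w = 5: √(36) = 6, while -w + 11 = 6 — valid.

w = 5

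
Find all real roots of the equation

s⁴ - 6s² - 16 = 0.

Let u = s². The equation becomes u² - 6u - 16 = 0.
Factor: (u + 2)(u - 8) = 0, so u = -2 or u = 8.
s² = -2 < 0 has no real solution.
s² = 8 gives s = ±2·√(2) ≈ ±2.8284.

s = -2.8284 or s = 2.8284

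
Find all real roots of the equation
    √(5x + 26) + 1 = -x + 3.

x = -2

Isolate the radical: √(5x + 26) = -x + 2.
Square both sides: 5x + 26 = (-x + 2)².
Expand and rearrange: x² - 9x - 22 = 0.
Solving gives x = 11 or x = -2.
Check each candidate in the original equation:
  x = 11: √(81) = 9, while -x + 2 = -9 — extraneous.
  x = -2: √(16) = 4, while -x + 2 = 4 — valid.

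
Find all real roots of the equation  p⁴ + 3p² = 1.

Let u = p². The equation becomes u² + 3u - 1 = 0.
By the quadratic formula, u = -3/2 + √(13)/2 or u = -√(13)/2 - 3/2.
p² = -3/2 + √(13)/2 gives p = ±√(-3/2 + √(13)/2) ≈ ±0.5503.
p² = -√(13)/2 - 3/2 < 0 has no real solution.

p = -0.5503 or p = 0.5503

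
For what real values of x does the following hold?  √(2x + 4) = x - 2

x = 6

Square both sides: 2x + 4 = (x - 2)².
Expand and rearrange: x² - 6x = 0.
Solving gives x = 6 or x = 0.
Check each candidate in the original equation:
  x = 6: √(16) = 4, while x - 2 = 4 — valid.
  x = 0: √(4) = 2, while x - 2 = -2 — extraneous.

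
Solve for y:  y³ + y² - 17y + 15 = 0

Possible rational roots are divisors of 15. Testing y = 3 gives 0, so (y - 3) is a factor.
Divide: y³ + y² - 17y + 15 = (y - 3)(y² + 4y - 5).
Factor the quadratic: y = 1 or y = -5.

y = -5 or y = 1 or y = 3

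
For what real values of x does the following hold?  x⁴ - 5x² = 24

x = -2.8284 or x = 2.8284

Let u = x². The equation becomes u² - 5u - 24 = 0.
Factor: (u + 3)(u - 8) = 0, so u = -3 or u = 8.
x² = -3 < 0 has no real solution.
x² = 8 gives x = ±2·√(2) ≈ ±2.8284.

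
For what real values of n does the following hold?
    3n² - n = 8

n = -1.4748 or n = 1.8081

Rearrange to standard form: 3n² - n - 8 = 0.
Discriminant: (-1)² − 4·3·(-8) = 97.
Quadratic formula: n = (1 ± √97) / 6.
So n = 1/6 + √(97)/6 ≈ 1.8081 or n = 1/6 - √(97)/6 ≈ -1.4748.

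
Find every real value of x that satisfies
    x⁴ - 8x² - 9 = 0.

Let u = x². The equation becomes u² - 8u - 9 = 0.
Factor: (u - 9)(u + 1) = 0, so u = 9 or u = -1.
x² = 9 gives x = ±3.
x² = -1 < 0 has no real solution.

x = -3 or x = 3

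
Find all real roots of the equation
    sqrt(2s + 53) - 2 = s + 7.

s = -2

Isolate the radical: sqrt(2s + 53) = s + 9.
Square both sides: 2s + 53 = (s + 9)^2.
Expand and rearrange: s^2 + 16s + 28 = 0.
Solving gives s = -2 or s = -14.
Check each candidate in the original equation:
  s = -2: sqrt(49) = 7, while s + 9 = 7 — valid.
  s = -14: sqrt(25) = 5, while s + 9 = -5 — extraneous.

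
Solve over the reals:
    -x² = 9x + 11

Rearrange to standard form: -x² - 9x - 11 = 0.
Discriminant: (-9)² − 4·(-1)·(-11) = 37.
Quadratic formula: x = (9 ± √37) / (-2).
So x = -9/2 - √(37)/2 ≈ -7.5414 or x = -9/2 + √(37)/2 ≈ -1.4586.

x = -7.5414 or x = -1.4586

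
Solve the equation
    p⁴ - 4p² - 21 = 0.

Let u = p². The equation becomes u² - 4u - 21 = 0.
Factor: (u - 7)(u + 3) = 0, so u = 7 or u = -3.
p² = 7 gives p = ±√(7) ≈ ±2.6458.
p² = -3 < 0 has no real solution.

p = -2.6458 or p = 2.6458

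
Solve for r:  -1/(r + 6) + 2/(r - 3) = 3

Multiply both sides by (r + 6)(r - 3):
-(r - 3) + 2(r + 6) = 3(r + 6)(r - 3).
Expand and collect terms: 3r^2 + 8r - 69 = 0.
By the quadratic formula, r = (-8 +/- sqrt(892)) / 6, so r ~= 3.6444 or r ~= -6.3111.
Neither value makes a denominator zero (r != -6, r != 3), so both are valid.

r = -6.3111 or r = 3.6444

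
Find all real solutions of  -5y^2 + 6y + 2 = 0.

Discriminant: (6)^2 - 4*(-5)*2 = 76.
Quadratic formula: y = (-6 +/- sqrt(76)) / (-10).
So y = 3/5 - sqrt(19)/5 ~= -0.2718 or y = 3/5 + sqrt(19)/5 ~= 1.4718.

y = -0.2718 or y = 1.4718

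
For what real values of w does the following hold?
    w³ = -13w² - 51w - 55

Rearrange: w³ + 13w² + 51w + 55 = 0.
Possible rational roots are divisors of 55. Testing w = -5 gives 0, so (w + 5) is a factor.
Divide: w³ + 13w² + 51w + 55 = (w + 5)(w² + 8w + 11).
Apply the quadratic formula to w² + 8w + 11 = 0: w = (-8 ± √20)/2, i.e. w ≈ -1.7639 or w ≈ -6.2361.

w = -6.2361 or w = -5 or w = -1.7639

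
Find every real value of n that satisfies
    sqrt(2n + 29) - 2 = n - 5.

n = 10

Isolate the radical: sqrt(2n + 29) = n - 3.
Square both sides: 2n + 29 = (n - 3)^2.
Expand and rearrange: n^2 - 8n - 20 = 0.
Solving gives n = 10 or n = -2.
Check each candidate in the original equation:
  n = 10: sqrt(49) = 7, while n - 3 = 7 — valid.
  n = -2: sqrt(25) = 5, while n - 3 = -5 — extraneous.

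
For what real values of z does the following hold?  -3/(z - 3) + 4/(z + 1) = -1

Multiply both sides by (z - 3)(z + 1):
-3(z + 1) + 4(z - 3) = -(z - 3)(z + 1).
Expand and collect terms: -z^2 + z + 18 = 0.
By the quadratic formula, z = (-1 +/- sqrt(73)) / -2, so z ~= -3.772 or z ~= 4.772.
Neither value makes a denominator zero (z != 3, z != -1), so both are valid.

z = -3.772 or z = 4.772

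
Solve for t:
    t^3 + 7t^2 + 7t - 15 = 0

Possible rational roots are divisors of -15. Testing t = -5 gives 0, so (t + 5) is a factor.
Divide: t^3 + 7t^2 + 7t - 15 = (t + 5)(t^2 + 2t - 3).
Factor the quadratic: t = 1 or t = -3.

t = -5 or t = -3 or t = 1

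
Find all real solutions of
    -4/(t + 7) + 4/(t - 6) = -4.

t = -5.9083 or t = 4.9083

Multiply both sides by (t + 7)(t - 6):
-4(t - 6) + 4(t + 7) = -4(t + 7)(t - 6).
Expand and collect terms: -4t² - 4t + 116 = 0.
By the quadratic formula, t = (4 ± √1872) / -8, so t ≈ -5.9083 or t ≈ 4.9083.
Neither value makes a denominator zero (t ≠ -7, t ≠ 6), so both are valid.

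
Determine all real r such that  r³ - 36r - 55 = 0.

Possible rational roots are divisors of -55. Testing r = -5 gives 0, so (r + 5) is a factor.
Divide: r³ - 36r - 55 = (r + 5)(r² - 5r - 11).
Apply the quadratic formula to r² - 5r - 11 = 0: r = (5 ± √69)/2, i.e. r ≈ 6.6533 or r ≈ -1.6533.

r = -5 or r = -1.6533 or r = 6.6533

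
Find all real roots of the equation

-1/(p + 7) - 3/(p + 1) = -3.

Multiply both sides by (p + 7)(p + 1):
-(p + 1) - 3(p + 7) = -3(p + 7)(p + 1).
Expand and collect terms: -3p^2 - 20p + 1 = 0.
By the quadratic formula, p = (20 +/- sqrt(412)) / -6, so p ~= -6.7163 or p ~= 0.0496.
Neither value makes a denominator zero (p != -7, p != -1), so both are valid.

p = -6.7163 or p = 0.0496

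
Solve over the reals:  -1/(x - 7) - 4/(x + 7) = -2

Multiply both sides by (x - 7)(x + 7):
-(x + 7) - 4(x - 7) = -2(x - 7)(x + 7).
Expand and collect terms: -2x^2 + 5x + 77 = 0.
By the quadratic formula, x = (-5 +/- sqrt(641)) / -4, so x ~= -5.0795 or x ~= 7.5795.
Neither value makes a denominator zero (x != 7, x != -7), so both are valid.

x = -5.0795 or x = 7.5795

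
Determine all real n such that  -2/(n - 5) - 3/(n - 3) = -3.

n = 3.6667 or n = 6

Multiply both sides by (n - 5)(n - 3):
-2(n - 3) - 3(n - 5) = -3(n - 5)(n - 3).
Expand and collect terms: -3n² + 29n - 66 = 0.
Factor or apply the quadratic formula: n = 3.6667 or n = 6.
Neither value makes a denominator zero (n ≠ 5, n ≠ 3), so both are valid.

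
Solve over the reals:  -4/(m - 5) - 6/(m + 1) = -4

Multiply both sides by (m - 5)(m + 1):
-4(m + 1) - 6(m - 5) = -4(m - 5)(m + 1).
Expand and collect terms: -4m^2 + 26m - 6 = 0.
By the quadratic formula, m = (-26 +/- sqrt(580)) / -8, so m ~= 0.2396 or m ~= 6.2604.
Neither value makes a denominator zero (m != 5, m != -1), so both are valid.

m = 0.2396 or m = 6.2604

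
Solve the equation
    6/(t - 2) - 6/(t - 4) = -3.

t = 0.7639 or t = 5.2361

Multiply both sides by (t - 2)(t - 4):
6(t - 4) - 6(t - 2) = -3(t - 2)(t - 4).
Expand and collect terms: -3t² + 18t - 12 = 0.
By the quadratic formula, t = (-18 ± √180) / -6, so t ≈ 0.7639 or t ≈ 5.2361.
Neither value makes a denominator zero (t ≠ 2, t ≠ 4), so both are valid.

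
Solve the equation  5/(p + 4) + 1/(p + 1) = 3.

p = -2.618 or p = -0.382

Multiply both sides by (p + 4)(p + 1):
5(p + 1) + (p + 4) = 3(p + 4)(p + 1).
Expand and collect terms: 3p^2 + 9p + 3 = 0.
By the quadratic formula, p = (-9 +/- sqrt(45)) / 6, so p ~= -0.382 or p ~= -2.618.
Neither value makes a denominator zero (p != -4, p != -1), so both are valid.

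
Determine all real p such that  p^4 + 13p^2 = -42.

Let u = p^2. The equation becomes u^2 + 13u + 42 = 0.
Factor: (u + 6)(u + 7) = 0, so u = -6 or u = -7.
p^2 = -6 < 0 has no real solution.
p^2 = -7 < 0 has no real solution.

No real solutions.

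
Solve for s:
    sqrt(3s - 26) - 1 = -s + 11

s = 10

Isolate the radical: sqrt(3s - 26) = -s + 12.
Square both sides: 3s - 26 = (-s + 12)^2.
Expand and rearrange: s^2 - 27s + 170 = 0.
Solving gives s = 17 or s = 10.
Check each candidate in the original equation:
  s = 17: sqrt(25) = 5, while -s + 12 = -5 — extraneous.
  s = 10: sqrt(4) = 2, while -s + 12 = 2 — valid.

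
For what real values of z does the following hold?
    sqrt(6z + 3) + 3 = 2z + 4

Isolate the radical: sqrt(6z + 3) = 2z + 1.
Square both sides: 6z + 3 = (2z + 1)^2.
Expand and rearrange: 4z^2 - 2z - 2 = 0.
Solving gives z = 1 or z = -0.5.
Check each candidate in the original equation:
  z = 1: sqrt(9) = 3, while 2z + 1 = 3 — valid.
  z = -0.5: sqrt(0) = 0, while 2z + 1 = 0 — valid.

z = -0.5 or z = 1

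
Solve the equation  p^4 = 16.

p = -2 or p = 2

Let u = p^2. The equation becomes u^2 - 16 = 0.
Factor: (u + 4)(u - 4) = 0, so u = -4 or u = 4.
p^2 = -4 < 0 has no real solution.
p^2 = 4 gives p = +/-2.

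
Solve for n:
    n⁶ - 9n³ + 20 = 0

Let u = n³. The equation becomes u² - 9u + 20 = 0.
Factor: (u - 4)(u - 5) = 0, so u = 4 or u = 5.
n³ = 4 gives n = ∛(4) ≈ 1.5874.
n³ = 5 gives n = ∛(5) ≈ 1.71.

n = 1.5874 or n = 1.71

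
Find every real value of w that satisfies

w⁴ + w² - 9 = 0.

Let u = w². The equation becomes u² + u - 9 = 0.
By the quadratic formula, u = -1/2 + √(37)/2 or u = -√(37)/2 - 1/2.
w² = -1/2 + √(37)/2 gives w = ±√(-1/2 + √(37)/2) ≈ ±1.5942.
w² = -√(37)/2 - 1/2 < 0 has no real solution.

w = -1.5942 or w = 1.5942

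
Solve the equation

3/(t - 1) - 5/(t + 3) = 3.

t = -4.4065 or t = 1.7398

Multiply both sides by (t - 1)(t + 3):
3(t + 3) - 5(t - 1) = 3(t - 1)(t + 3).
Expand and collect terms: 3t² + 8t - 23 = 0.
By the quadratic formula, t = (-8 ± √340) / 6, so t ≈ 1.7398 or t ≈ -4.4065.
Neither value makes a denominator zero (t ≠ 1, t ≠ -3), so both are valid.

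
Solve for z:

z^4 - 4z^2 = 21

z = -2.6458 or z = 2.6458

Let u = z^2. The equation becomes u^2 - 4u - 21 = 0.
Factor: (u - 7)(u + 3) = 0, so u = 7 or u = -3.
z^2 = 7 gives z = +/-sqrt(7) ~= +/-2.6458.
z^2 = -3 < 0 has no real solution.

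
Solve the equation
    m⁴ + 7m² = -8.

No real solutions.

Let u = m². The equation becomes u² + 7u + 8 = 0.
By the quadratic formula, u = -7/2 + √(17)/2 or u = -7/2 - √(17)/2.
m² = -7/2 + √(17)/2 < 0 has no real solution.
m² = -7/2 - √(17)/2 < 0 has no real solution.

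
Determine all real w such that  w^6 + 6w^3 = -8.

Let u = w^3. The equation becomes u^2 + 6u + 8 = 0.
Factor: (u + 2)(u + 4) = 0, so u = -2 or u = -4.
w^3 = -2 gives w = -(2)^(1/3) ~= -1.2599.
w^3 = -4 gives w = -(4)^(1/3) ~= -1.5874.

w = -1.5874 or w = -1.2599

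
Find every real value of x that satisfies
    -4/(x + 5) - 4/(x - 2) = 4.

Multiply both sides by (x + 5)(x - 2):
-4(x - 2) - 4(x + 5) = 4(x + 5)(x - 2).
Expand and collect terms: 4x² + 20x - 28 = 0.
By the quadratic formula, x = (-20 ± √848) / 8, so x ≈ 1.1401 or x ≈ -6.1401.
Neither value makes a denominator zero (x ≠ -5, x ≠ 2), so both are valid.

x = -6.1401 or x = 1.1401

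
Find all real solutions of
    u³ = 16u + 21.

Rearrange: u³ - 16u - 21 = 0.
Possible rational roots are divisors of -21. Testing u = -3 gives 0, so (u + 3) is a factor.
Divide: u³ - 16u - 21 = (u + 3)(u² - 3u - 7).
Apply the quadratic formula to u² - 3u - 7 = 0: u = (3 ± √37)/2, i.e. u ≈ 4.5414 or u ≈ -1.5414.

u = -3 or u = -1.5414 or u = 4.5414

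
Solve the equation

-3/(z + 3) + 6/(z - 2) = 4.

Multiply both sides by (z + 3)(z - 2):
-3(z - 2) + 6(z + 3) = 4(z + 3)(z - 2).
Expand and collect terms: 4z² + z - 48 = 0.
By the quadratic formula, z = (-1 ± √769) / 8, so z ≈ 3.3414 or z ≈ -3.5914.
Neither value makes a denominator zero (z ≠ -3, z ≠ 2), so both are valid.

z = -3.5914 or z = 3.3414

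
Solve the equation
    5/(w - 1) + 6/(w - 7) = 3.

Multiply both sides by (w - 1)(w - 7):
5(w - 7) + 6(w - 1) = 3(w - 1)(w - 7).
Expand and collect terms: 3w² - 35w + 62 = 0.
By the quadratic formula, w = (35 ± √481) / 6, so w ≈ 9.4886 or w ≈ 2.178.
Neither value makes a denominator zero (w ≠ 1, w ≠ 7), so both are valid.

w = 2.178 or w = 9.4886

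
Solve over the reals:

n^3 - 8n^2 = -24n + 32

n = 4

Rearrange: n^3 - 8n^2 + 24n - 32 = 0.
Possible rational roots are divisors of -32. Testing n = 4 gives 0, so (n - 4) is a factor.
Divide: n^3 - 8n^2 + 24n - 32 = (n - 4)(n^2 - 4n + 8).
The quadratic n^2 - 4n + 8 has discriminant -16 < 0, so no further real roots.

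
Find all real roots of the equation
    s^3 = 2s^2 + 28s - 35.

Rearrange: s^3 - 2s^2 - 28s + 35 = 0.
Possible rational roots are divisors of 35. Testing s = -5 gives 0, so (s + 5) is a factor.
Divide: s^3 - 2s^2 - 28s + 35 = (s + 5)(s^2 - 7s + 7).
Apply the quadratic formula to s^2 - 7s + 7 = 0: s = (7 +/- sqrt(21))/2, i.e. s ~= 5.7913 or s ~= 1.2087.

s = -5 or s = 1.2087 or s = 5.7913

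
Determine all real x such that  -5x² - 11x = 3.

Rearrange to standard form: -5x² - 11x - 3 = 0.
Discriminant: (-11)² − 4·(-5)·(-3) = 61.
Quadratic formula: x = (11 ± √61) / (-10).
So x = -11/10 - √(61)/10 ≈ -1.881 or x = -11/10 + √(61)/10 ≈ -0.319.

x = -1.881 or x = -0.319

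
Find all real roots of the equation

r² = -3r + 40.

Bring every term to one side: r² + 3r - 40 = 0.
Factor: (r - 5)(r + 8) = 0.
So r = 5 or r = -8.

r = -8 or r = 5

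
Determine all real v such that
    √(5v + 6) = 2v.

v = 2

Square both sides: 5v + 6 = (2v)².
Expand and rearrange: 4v² - 5v - 6 = 0.
Solving gives v = 2 or v = -0.75.
Check each candidate in the original equation:
  v = 2: √(16) = 4, while 2v = 4 — valid.
  v = -0.75: √(2.25) = 1.5, while 2v = -1.5 — extraneous.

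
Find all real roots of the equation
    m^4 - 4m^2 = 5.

m = -2.2361 or m = 2.2361

Let u = m^2. The equation becomes u^2 - 4u - 5 = 0.
Factor: (u - 5)(u + 1) = 0, so u = 5 or u = -1.
m^2 = 5 gives m = +/-sqrt(5) ~= +/-2.2361.
m^2 = -1 < 0 has no real solution.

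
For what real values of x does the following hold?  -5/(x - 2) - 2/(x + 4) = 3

x = -4.8798 or x = 0.5465

Multiply both sides by (x - 2)(x + 4):
-5(x + 4) - 2(x - 2) = 3(x - 2)(x + 4).
Expand and collect terms: 3x² + 13x - 8 = 0.
By the quadratic formula, x = (-13 ± √265) / 6, so x ≈ 0.5465 or x ≈ -4.8798.
Neither value makes a denominator zero (x ≠ 2, x ≠ -4), so both are valid.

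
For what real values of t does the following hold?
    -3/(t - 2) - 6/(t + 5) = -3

t = -3.3166 or t = 3.3166

Multiply both sides by (t - 2)(t + 5):
-3(t + 5) - 6(t - 2) = -3(t - 2)(t + 5).
Expand and collect terms: -3t^2 + 33 = 0.
By the quadratic formula, t = (0 +/- sqrt(396)) / -6, so t ~= -3.3166 or t ~= 3.3166.
Neither value makes a denominator zero (t != 2, t != -5), so both are valid.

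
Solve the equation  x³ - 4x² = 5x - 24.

Rearrange: x³ - 4x² - 5x + 24 = 0.
Possible rational roots are divisors of 24. Testing x = 3 gives 0, so (x - 3) is a factor.
Divide: x³ - 4x² - 5x + 24 = (x - 3)(x² - x - 8).
Apply the quadratic formula to x² - x - 8 = 0: x = (1 ± √33)/2, i.e. x ≈ 3.3723 or x ≈ -2.3723.

x = -2.3723 or x = 3 or x = 3.3723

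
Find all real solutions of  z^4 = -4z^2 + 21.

Let u = z^2. The equation becomes u^2 + 4u - 21 = 0.
Factor: (u + 7)(u - 3) = 0, so u = -7 or u = 3.
z^2 = -7 < 0 has no real solution.
z^2 = 3 gives z = +/-sqrt(3) ~= +/-1.7321.

z = -1.7321 or z = 1.7321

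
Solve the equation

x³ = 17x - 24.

Rearrange: x³ - 17x + 24 = 0.
Possible rational roots are divisors of 24. Testing x = 3 gives 0, so (x - 3) is a factor.
Divide: x³ - 17x + 24 = (x - 3)(x² + 3x - 8).
Apply the quadratic formula to x² + 3x - 8 = 0: x = (-3 ± √41)/2, i.e. x ≈ 1.7016 or x ≈ -4.7016.

x = -4.7016 or x = 1.7016 or x = 3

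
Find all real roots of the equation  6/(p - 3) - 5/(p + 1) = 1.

p = -3.6235 or p = 6.6235

Multiply both sides by (p - 3)(p + 1):
6(p + 1) - 5(p - 3) = (p - 3)(p + 1).
Expand and collect terms: p² - 3p - 24 = 0.
By the quadratic formula, p = (3 ± √105) / 2, so p ≈ 6.6235 or p ≈ -3.6235.
Neither value makes a denominator zero (p ≠ 3, p ≠ -1), so both are valid.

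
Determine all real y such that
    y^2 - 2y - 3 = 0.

y = -1 or y = 3

Factor: (y - 3)(y + 1) = 0.
So y = 3 or y = -1.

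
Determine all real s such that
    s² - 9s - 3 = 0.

s = -0.3218 or s = 9.3218

Discriminant: (-9)² − 4·1·(-3) = 93.
Quadratic formula: s = (9 ± √93) / 2.
So s = 9/2 + √(93)/2 ≈ 9.3218 or s = 9/2 - √(93)/2 ≈ -0.3218.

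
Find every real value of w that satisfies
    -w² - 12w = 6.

Rearrange to standard form: -w² - 12w - 6 = 0.
Discriminant: (-12)² − 4·(-1)·(-6) = 120.
Quadratic formula: w = (12 ± √120) / (-2).
So w = -6 - √(30) ≈ -11.4772 or w = -6 + √(30) ≈ -0.5228.

w = -11.4772 or w = -0.5228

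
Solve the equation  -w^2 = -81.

w = -9 or w = 9

Bring every term to one side: -w^2 + 81 = 0.
Factor: -1(w - 9)(w + 9) = 0.
So w = 9 or w = -9.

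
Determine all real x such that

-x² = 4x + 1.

Rearrange to standard form: -x² - 4x - 1 = 0.
Discriminant: (-4)² − 4·(-1)·(-1) = 12.
Quadratic formula: x = (4 ± √12) / (-2).
So x = -2 - √(3) ≈ -3.7321 or x = -2 + √(3) ≈ -0.2679.

x = -3.7321 or x = -0.2679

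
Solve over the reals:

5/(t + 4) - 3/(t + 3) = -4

Multiply both sides by (t + 4)(t + 3):
5(t + 3) - 3(t + 4) = -4(t + 4)(t + 3).
Expand and collect terms: -4t² - 30t - 51 = 0.
By the quadratic formula, t = (30 ± √84) / -8, so t ≈ -4.8956 or t ≈ -2.6044.
Neither value makes a denominator zero (t ≠ -4, t ≠ -3), so both are valid.

t = -4.8956 or t = -2.6044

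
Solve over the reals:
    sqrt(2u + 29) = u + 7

u = -2

Square both sides: 2u + 29 = (u + 7)^2.
Expand and rearrange: u^2 + 12u + 20 = 0.
Solving gives u = -2 or u = -10.
Check each candidate in the original equation:
  u = -2: sqrt(25) = 5, while u + 7 = 5 — valid.
  u = -10: sqrt(9) = 3, while u + 7 = -3 — extraneous.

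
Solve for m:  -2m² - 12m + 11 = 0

m = -6.8079 or m = 0.8079

Discriminant: (-12)² − 4·(-2)·11 = 232.
Quadratic formula: m = (12 ± √232) / (-4).
So m = -√(58)/2 - 3 ≈ -6.8079 or m = -3 + √(58)/2 ≈ 0.8079.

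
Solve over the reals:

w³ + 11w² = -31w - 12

w = -6.5414 or w = -4 or w = -0.4586

Rearrange: w³ + 11w² + 31w + 12 = 0.
Possible rational roots are divisors of 12. Testing w = -4 gives 0, so (w + 4) is a factor.
Divide: w³ + 11w² + 31w + 12 = (w + 4)(w² + 7w + 3).
Apply the quadratic formula to w² + 7w + 3 = 0: w = (-7 ± √37)/2, i.e. w ≈ -0.4586 or w ≈ -6.5414.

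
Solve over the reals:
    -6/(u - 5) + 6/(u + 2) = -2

Multiply both sides by (u - 5)(u + 2):
-6(u + 2) + 6(u - 5) = -2(u - 5)(u + 2).
Expand and collect terms: -2u^2 + 6u + 62 = 0.
By the quadratic formula, u = (-6 +/- sqrt(532)) / -4, so u ~= -4.2663 or u ~= 7.2663.
Neither value makes a denominator zero (u != 5, u != -2), so both are valid.

u = -4.2663 or u = 7.2663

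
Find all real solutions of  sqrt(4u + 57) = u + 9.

Square both sides: 4u + 57 = (u + 9)^2.
Expand and rearrange: u^2 + 14u + 24 = 0.
Solving gives u = -2 or u = -12.
Check each candidate in the original equation:
  u = -2: sqrt(49) = 7, while u + 9 = 7 — valid.
  u = -12: sqrt(9) = 3, while u + 9 = -3 — extraneous.

u = -2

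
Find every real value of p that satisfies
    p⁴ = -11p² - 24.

No real solutions.

Let u = p². The equation becomes u² + 11u + 24 = 0.
Factor: (u + 8)(u + 3) = 0, so u = -8 or u = -3.
p² = -8 < 0 has no real solution.
p² = -3 < 0 has no real solution.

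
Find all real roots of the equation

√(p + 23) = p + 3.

Square both sides: p + 23 = (p + 3)².
Expand and rearrange: p² + 5p - 14 = 0.
Solving gives p = 2 or p = -7.
Check each candidate in the original equation:
  p = 2: √(25) = 5, while p + 3 = 5 — valid.
  p = -7: √(16) = 4, while p + 3 = -4 — extraneous.

p = 2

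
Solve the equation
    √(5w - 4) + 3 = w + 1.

w = 8

Isolate the radical: √(5w - 4) = w - 2.
Square both sides: 5w - 4 = (w - 2)².
Expand and rearrange: w² - 9w + 8 = 0.
Solving gives w = 8 or w = 1.
Check each candidate in the original equation:
  w = 8: √(36) = 6, while w - 2 = 6 — valid.
  w = 1: √(1) = 1, while w - 2 = -1 — extraneous.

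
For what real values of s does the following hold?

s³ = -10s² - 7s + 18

s = -9 or s = -2 or s = 1

Rearrange: s³ + 10s² + 7s - 18 = 0.
Possible rational roots are divisors of -18. Testing s = -2 gives 0, so (s + 2) is a factor.
Divide: s³ + 10s² + 7s - 18 = (s + 2)(s² + 8s - 9).
Factor the quadratic: s = 1 or s = -9.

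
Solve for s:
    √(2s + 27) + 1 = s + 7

s = -1

Isolate the radical: √(2s + 27) = s + 6.
Square both sides: 2s + 27 = (s + 6)².
Expand and rearrange: s² + 10s + 9 = 0.
Solving gives s = -1 or s = -9.
Check each candidate in the original equation:
  s = -1: √(25) = 5, while s + 6 = 5 — valid.
  s = -9: √(9) = 3, while s + 6 = -3 — extraneous.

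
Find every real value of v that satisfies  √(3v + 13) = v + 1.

Square both sides: 3v + 13 = (v + 1)².
Expand and rearrange: v² - v - 12 = 0.
Solving gives v = 4 or v = -3.
Check each candidate in the original equation:
  v = 4: √(25) = 5, while v + 1 = 5 — valid.
  v = -3: √(4) = 2, while v + 1 = -2 — extraneous.

v = 4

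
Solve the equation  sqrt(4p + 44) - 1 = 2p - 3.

p = 5

Isolate the radical: sqrt(4p + 44) = 2p - 2.
Square both sides: 4p + 44 = (2p - 2)^2.
Expand and rearrange: 4p^2 - 12p - 40 = 0.
Solving gives p = 5 or p = -2.
Check each candidate in the original equation:
  p = 5: sqrt(64) = 8, while 2p - 2 = 8 — valid.
  p = -2: sqrt(36) = 6, while 2p - 2 = -6 — extraneous.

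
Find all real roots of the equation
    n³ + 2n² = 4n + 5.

Rearrange: n³ + 2n² - 4n - 5 = 0.
Possible rational roots are divisors of -5. Testing n = -1 gives 0, so (n + 1) is a factor.
Divide: n³ + 2n² - 4n - 5 = (n + 1)(n² + n - 5).
Apply the quadratic formula to n² + n - 5 = 0: n = (-1 ± √21)/2, i.e. n ≈ 1.7913 or n ≈ -2.7913.

n = -2.7913 or n = -1 or n = 1.7913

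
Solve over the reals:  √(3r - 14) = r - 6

r = 10

Square both sides: 3r - 14 = (r - 6)².
Expand and rearrange: r² - 15r + 50 = 0.
Solving gives r = 10 or r = 5.
Check each candidate in the original equation:
  r = 10: √(16) = 4, while r - 6 = 4 — valid.
  r = 5: √(1) = 1, while r - 6 = -1 — extraneous.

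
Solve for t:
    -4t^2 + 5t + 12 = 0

t = -1.2164 or t = 2.4664

Discriminant: (5)^2 - 4*(-4)*12 = 217.
Quadratic formula: t = (-5 +/- sqrt(217)) / (-8).
So t = 5/8 - sqrt(217)/8 ~= -1.2164 or t = 5/8 + sqrt(217)/8 ~= 2.4664.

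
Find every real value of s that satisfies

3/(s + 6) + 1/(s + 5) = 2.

Multiply both sides by (s + 6)(s + 5):
3(s + 5) + (s + 6) = 2(s + 6)(s + 5).
Expand and collect terms: 2s^2 + 18s + 39 = 0.
By the quadratic formula, s = (-18 +/- sqrt(12)) / 4, so s ~= -3.634 or s ~= -5.366.
Neither value makes a denominator zero (s != -6, s != -5), so both are valid.

s = -5.366 or s = -3.634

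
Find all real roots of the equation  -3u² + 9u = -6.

Rearrange to standard form: -3u² + 9u + 6 = 0.
Discriminant: (9)² − 4·(-3)·6 = 153.
Quadratic formula: u = (-9 ± √153) / (-6).
So u = 3/2 - √(17)/2 ≈ -0.5616 or u = 3/2 + √(17)/2 ≈ 3.5616.

u = -0.5616 or u = 3.5616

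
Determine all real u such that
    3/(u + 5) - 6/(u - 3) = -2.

Multiply both sides by (u + 5)(u - 3):
3(u - 3) - 6(u + 5) = -2(u + 5)(u - 3).
Expand and collect terms: -2u^2 - u + 69 = 0.
By the quadratic formula, u = (1 +/- sqrt(553)) / -4, so u ~= -6.129 or u ~= 5.629.
Neither value makes a denominator zero (u != -5, u != 3), so both are valid.

u = -6.129 or u = 5.629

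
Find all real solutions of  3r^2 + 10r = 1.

Rearrange to standard form: 3r^2 + 10r - 1 = 0.
Discriminant: (10)^2 - 4*3*(-1) = 112.
Quadratic formula: r = (-10 +/- sqrt(112)) / 6.
So r = -5/3 + 2*sqrt(7)/3 ~= 0.0972 or r = -2*sqrt(7)/3 - 5/3 ~= -3.4305.

r = -3.4305 or r = 0.0972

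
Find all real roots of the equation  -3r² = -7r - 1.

r = -0.135 or r = 2.4684

Rearrange to standard form: -3r² + 7r + 1 = 0.
Discriminant: (7)² − 4·(-3)·1 = 61.
Quadratic formula: r = (-7 ± √61) / (-6).
So r = 7/6 - √(61)/6 ≈ -0.135 or r = 7/6 + √(61)/6 ≈ 2.4684.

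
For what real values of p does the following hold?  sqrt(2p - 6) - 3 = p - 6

p = 3 or p = 5

Isolate the radical: sqrt(2p - 6) = p - 3.
Square both sides: 2p - 6 = (p - 3)^2.
Expand and rearrange: p^2 - 8p + 15 = 0.
Solving gives p = 5 or p = 3.
Check each candidate in the original equation:
  p = 5: sqrt(4) = 2, while p - 3 = 2 — valid.
  p = 3: sqrt(0) = 0, while p - 3 = 0 — valid.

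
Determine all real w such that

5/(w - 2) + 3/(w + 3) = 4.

Multiply both sides by (w - 2)(w + 3):
5(w + 3) + 3(w - 2) = 4(w - 2)(w + 3).
Expand and collect terms: 4w² - 4w - 33 = 0.
By the quadratic formula, w = (4 ± √544) / 8, so w ≈ 3.4155 or w ≈ -2.4155.
Neither value makes a denominator zero (w ≠ 2, w ≠ -3), so both are valid.

w = -2.4155 or w = 3.4155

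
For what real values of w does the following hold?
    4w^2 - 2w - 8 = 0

w = -1.1861 or w = 1.6861

Discriminant: (-2)^2 - 4*4*(-8) = 132.
Quadratic formula: w = (2 +/- sqrt(132)) / 8.
So w = 1/4 + sqrt(33)/4 ~= 1.6861 or w = 1/4 - sqrt(33)/4 ~= -1.1861.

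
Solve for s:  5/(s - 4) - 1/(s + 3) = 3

Multiply both sides by (s - 4)(s + 3):
5(s + 3) - (s - 4) = 3(s - 4)(s + 3).
Expand and collect terms: 3s² - 7s - 55 = 0.
By the quadratic formula, s = (7 ± √709) / 6, so s ≈ 5.6045 or s ≈ -3.2712.
Neither value makes a denominator zero (s ≠ 4, s ≠ -3), so both are valid.

s = -3.2712 or s = 5.6045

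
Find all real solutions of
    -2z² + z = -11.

Rearrange to standard form: -2z² + z + 11 = 0.
Discriminant: (1)² − 4·(-2)·11 = 89.
Quadratic formula: z = (-1 ± √89) / (-4).
So z = 1/4 - √(89)/4 ≈ -2.1085 or z = 1/4 + √(89)/4 ≈ 2.6085.

z = -2.1085 or z = 2.6085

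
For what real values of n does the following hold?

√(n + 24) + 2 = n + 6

Isolate the radical: √(n + 24) = n + 4.
Square both sides: n + 24 = (n + 4)².
Expand and rearrange: n² + 7n - 8 = 0.
Solving gives n = 1 or n = -8.
Check each candidate in the original equation:
  n = 1: √(25) = 5, while n + 4 = 5 — valid.
  n = -8: √(16) = 4, while n + 4 = -4 — extraneous.

n = 1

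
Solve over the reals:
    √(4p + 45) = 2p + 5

Square both sides: 4p + 45 = (2p + 5)².
Expand and rearrange: 4p² + 16p - 20 = 0.
Solving gives p = 1 or p = -5.
Check each candidate in the original equation:
  p = 1: √(49) = 7, while 2p + 5 = 7 — valid.
  p = -5: √(25) = 5, while 2p + 5 = -5 — extraneous.

p = 1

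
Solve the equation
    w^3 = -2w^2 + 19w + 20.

Rearrange: w^3 + 2w^2 - 19w - 20 = 0.
Possible rational roots are divisors of -20. Testing w = 4 gives 0, so (w - 4) is a factor.
Divide: w^3 + 2w^2 - 19w - 20 = (w - 4)(w^2 + 6w + 5).
Factor the quadratic: w = -1 or w = -5.

w = -5 or w = -1 or w = 4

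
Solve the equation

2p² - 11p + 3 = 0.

p = 0.2878 or p = 5.2122

Discriminant: (-11)² − 4·2·3 = 97.
Quadratic formula: p = (11 ± √97) / 4.
So p = √(97)/4 + 11/4 ≈ 5.2122 or p = 11/4 - √(97)/4 ≈ 0.2878.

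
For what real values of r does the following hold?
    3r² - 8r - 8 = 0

Discriminant: (-8)² − 4·3·(-8) = 160.
Quadratic formula: r = (8 ± √160) / 6.
So r = 4/3 + 2·√(10)/3 ≈ 3.4415 or r = 4/3 - 2·√(10)/3 ≈ -0.7749.

r = -0.7749 or r = 3.4415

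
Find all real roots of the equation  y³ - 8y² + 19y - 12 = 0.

y = 1 or y = 3 or y = 4

Possible rational roots are divisors of -12. Testing y = 1 gives 0, so (y - 1) is a factor.
Divide: y³ - 8y² + 19y - 12 = (y - 1)(y² - 7y + 12).
Factor the quadratic: y = 4 or y = 3.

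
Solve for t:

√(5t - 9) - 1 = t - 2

Isolate the radical: √(5t - 9) = t - 1.
Square both sides: 5t - 9 = (t - 1)².
Expand and rearrange: t² - 7t + 10 = 0.
Solving gives t = 5 or t = 2.
Check each candidate in the original equation:
  t = 5: √(16) = 4, while t - 1 = 4 — valid.
  t = 2: √(1) = 1, while t - 1 = 1 — valid.

t = 2 or t = 5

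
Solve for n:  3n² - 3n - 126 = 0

Factor: 3(n - 7)(n + 6) = 0.
So n = 7 or n = -6.

n = -6 or n = 7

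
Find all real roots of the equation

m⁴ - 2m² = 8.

m = -2 or m = 2

Let u = m². The equation becomes u² - 2u - 8 = 0.
Factor: (u - 4)(u + 2) = 0, so u = 4 or u = -2.
m² = 4 gives m = ±2.
m² = -2 < 0 has no real solution.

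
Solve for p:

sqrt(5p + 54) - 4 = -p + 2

p = -1

Isolate the radical: sqrt(5p + 54) = -p + 6.
Square both sides: 5p + 54 = (-p + 6)^2.
Expand and rearrange: p^2 - 17p - 18 = 0.
Solving gives p = 18 or p = -1.
Check each candidate in the original equation:
  p = 18: sqrt(144) = 12, while -p + 6 = -12 — extraneous.
  p = -1: sqrt(49) = 7, while -p + 6 = 7 — valid.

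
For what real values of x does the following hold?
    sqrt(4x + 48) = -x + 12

Square both sides: 4x + 48 = (-x + 12)^2.
Expand and rearrange: x^2 - 28x + 96 = 0.
Solving gives x = 24 or x = 4.
Check each candidate in the original equation:
  x = 24: sqrt(144) = 12, while -x + 12 = -12 — extraneous.
  x = 4: sqrt(64) = 8, while -x + 12 = 8 — valid.

x = 4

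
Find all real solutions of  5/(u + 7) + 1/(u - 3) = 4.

u = -5.7846 or u = 3.2846

Multiply both sides by (u + 7)(u - 3):
5(u - 3) + (u + 7) = 4(u + 7)(u - 3).
Expand and collect terms: 4u² + 10u - 76 = 0.
By the quadratic formula, u = (-10 ± √1316) / 8, so u ≈ 3.2846 or u ≈ -5.7846.
Neither value makes a denominator zero (u ≠ -7, u ≠ 3), so both are valid.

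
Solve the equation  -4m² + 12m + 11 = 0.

m = -0.7361 or m = 3.7361

Discriminant: (12)² − 4·(-4)·11 = 320.
Quadratic formula: m = (-12 ± √320) / (-8).
So m = 3/2 - √(5) ≈ -0.7361 or m = 3/2 + √(5) ≈ 3.7361.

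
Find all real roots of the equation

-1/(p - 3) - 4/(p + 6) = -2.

p = -4.131 or p = 3.631

Multiply both sides by (p - 3)(p + 6):
-(p + 6) - 4(p - 3) = -2(p - 3)(p + 6).
Expand and collect terms: -2p² - p + 30 = 0.
By the quadratic formula, p = (1 ± √241) / -4, so p ≈ -4.131 or p ≈ 3.631.
Neither value makes a denominator zero (p ≠ 3, p ≠ -6), so both are valid.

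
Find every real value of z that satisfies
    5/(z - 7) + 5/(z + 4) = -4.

Multiply both sides by (z - 7)(z + 4):
5(z + 4) + 5(z - 7) = -4(z - 7)(z + 4).
Expand and collect terms: -4z² + 2z + 127 = 0.
By the quadratic formula, z = (-2 ± √2036) / -8, so z ≈ -5.3903 or z ≈ 5.8903.
Neither value makes a denominator zero (z ≠ 7, z ≠ -4), so both are valid.

z = -5.3903 or z = 5.8903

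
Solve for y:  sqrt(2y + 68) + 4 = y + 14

Isolate the radical: sqrt(2y + 68) = y + 10.
Square both sides: 2y + 68 = (y + 10)^2.
Expand and rearrange: y^2 + 18y + 32 = 0.
Solving gives y = -2 or y = -16.
Check each candidate in the original equation:
  y = -2: sqrt(64) = 8, while y + 10 = 8 — valid.
  y = -16: sqrt(36) = 6, while y + 10 = -6 — extraneous.

y = -2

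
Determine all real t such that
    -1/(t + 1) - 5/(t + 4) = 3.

t = -5.7913 or t = -1.2087

Multiply both sides by (t + 1)(t + 4):
-(t + 4) - 5(t + 1) = 3(t + 1)(t + 4).
Expand and collect terms: 3t² + 21t + 21 = 0.
By the quadratic formula, t = (-21 ± √189) / 6, so t ≈ -1.2087 or t ≈ -5.7913.
Neither value makes a denominator zero (t ≠ -1, t ≠ -4), so both are valid.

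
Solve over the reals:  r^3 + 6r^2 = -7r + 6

r = -3.5616 or r = -3 or r = 0.5616

Rearrange: r^3 + 6r^2 + 7r - 6 = 0.
Possible rational roots are divisors of -6. Testing r = -3 gives 0, so (r + 3) is a factor.
Divide: r^3 + 6r^2 + 7r - 6 = (r + 3)(r^2 + 3r - 2).
Apply the quadratic formula to r^2 + 3r - 2 = 0: r = (-3 +/- sqrt(17))/2, i.e. r ~= 0.5616 or r ~= -3.5616.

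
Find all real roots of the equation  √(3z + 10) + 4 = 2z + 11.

Isolate the radical: √(3z + 10) = 2z + 7.
Square both sides: 3z + 10 = (2z + 7)².
Expand and rearrange: 4z² + 25z + 39 = 0.
Solving gives z = -3 or z = -3.25.
Check each candidate in the original equation:
  z = -3: √(1) = 1, while 2z + 7 = 1 — valid.
  z = -3.25: √(0.25) = 0.5, while 2z + 7 = 0.5 — valid.

z = -3.25 or z = -3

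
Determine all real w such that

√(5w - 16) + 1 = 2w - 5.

Isolate the radical: √(5w - 16) = 2w - 6.
Square both sides: 5w - 16 = (2w - 6)².
Expand and rearrange: 4w² - 29w + 52 = 0.
Solving gives w = 4 or w = 3.25.
Check each candidate in the original equation:
  w = 4: √(4) = 2, while 2w - 6 = 2 — valid.
  w = 3.25: √(0.25) = 0.5, while 2w - 6 = 0.5 — valid.

w = 3.25 or w = 4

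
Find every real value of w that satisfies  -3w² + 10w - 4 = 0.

w = 0.4648 or w = 2.8685

Discriminant: (10)² − 4·(-3)·(-4) = 52.
Quadratic formula: w = (-10 ± √52) / (-6).
So w = 5/3 - √(13)/3 ≈ 0.4648 or w = √(13)/3 + 5/3 ≈ 2.8685.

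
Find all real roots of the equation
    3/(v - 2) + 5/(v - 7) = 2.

v = 2.9293 or v = 10.0707

Multiply both sides by (v - 2)(v - 7):
3(v - 7) + 5(v - 2) = 2(v - 2)(v - 7).
Expand and collect terms: 2v² - 26v + 59 = 0.
By the quadratic formula, v = (26 ± √204) / 4, so v ≈ 10.0707 or v ≈ 2.9293.
Neither value makes a denominator zero (v ≠ 2, v ≠ 7), so both are valid.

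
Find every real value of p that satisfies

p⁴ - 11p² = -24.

Let u = p². The equation becomes u² - 11u + 24 = 0.
Factor: (u - 8)(u - 3) = 0, so u = 8 or u = 3.
p² = 8 gives p = ±2·√(2) ≈ ±2.8284.
p² = 3 gives p = ±√(3) ≈ ±1.7321.

p = -2.8284 or p = -1.7321 or p = 1.7321 or p = 2.8284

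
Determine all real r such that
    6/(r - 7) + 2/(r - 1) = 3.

r = 1.4891 or r = 9.1775

Multiply both sides by (r - 7)(r - 1):
6(r - 1) + 2(r - 7) = 3(r - 7)(r - 1).
Expand and collect terms: 3r^2 - 32r + 41 = 0.
By the quadratic formula, r = (32 +/- sqrt(532)) / 6, so r ~= 9.1775 or r ~= 1.4891.
Neither value makes a denominator zero (r != 7, r != 1), so both are valid.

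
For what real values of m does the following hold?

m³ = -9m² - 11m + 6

m = -7.4051 or m = -2 or m = 0.4051

Rearrange: m³ + 9m² + 11m - 6 = 0.
Possible rational roots are divisors of -6. Testing m = -2 gives 0, so (m + 2) is a factor.
Divide: m³ + 9m² + 11m - 6 = (m + 2)(m² + 7m - 3).
Apply the quadratic formula to m² + 7m - 3 = 0: m = (-7 ± √61)/2, i.e. m ≈ 0.4051 or m ≈ -7.4051.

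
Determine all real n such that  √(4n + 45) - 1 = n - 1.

n = 9

Isolate the radical: √(4n + 45) = n.
Square both sides: 4n + 45 = (n)².
Expand and rearrange: n² - 4n - 45 = 0.
Solving gives n = 9 or n = -5.
Check each candidate in the original equation:
  n = 9: √(81) = 9, while n = 9 — valid.
  n = -5: √(25) = 5, while n = -5 — extraneous.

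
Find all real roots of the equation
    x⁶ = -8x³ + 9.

Let u = x³. The equation becomes u² + 8u - 9 = 0.
Factor: (u - 1)(u + 9) = 0, so u = 1 or u = -9.
x³ = 1 gives x = 1.
x³ = -9 gives x = -∛(9) ≈ -2.0801.

x = -2.0801 or x = 1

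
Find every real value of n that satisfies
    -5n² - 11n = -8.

n = -2.7763 or n = 0.5763

Rearrange to standard form: -5n² - 11n + 8 = 0.
Discriminant: (-11)² − 4·(-5)·8 = 281.
Quadratic formula: n = (11 ± √281) / (-10).
So n = -√(281)/10 - 11/10 ≈ -2.7763 or n = -11/10 + √(281)/10 ≈ 0.5763.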